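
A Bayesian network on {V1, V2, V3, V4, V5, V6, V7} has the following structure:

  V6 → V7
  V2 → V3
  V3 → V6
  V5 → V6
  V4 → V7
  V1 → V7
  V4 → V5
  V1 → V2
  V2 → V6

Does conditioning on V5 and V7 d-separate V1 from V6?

There are 4 undirected paths between V1 and V6; checking each against the conditioning set {V5, V7}:
Path 1: V1 → V7 ← V6
  V7 is a collider and V7 is conditioned on, which opens it — no node blocks this path, so it is active.
Path 2: V1 → V7 ← V4 → V5 → V6
  V5 is a chain here and V5 is conditioned on, so the path is blocked at V5.
Path 3: V1 → V2 → V3 → V6
  V2 is a chain and V2 is not conditioned on; V3 is a chain and V3 is not conditioned on — no node blocks this path, so it is active.
Path 4: V1 → V2 → V6
  V2 is a chain and V2 is not conditioned on — no node blocks this path, so it is active.
Because an active path exists, V1 and V6 are not d-separated.

No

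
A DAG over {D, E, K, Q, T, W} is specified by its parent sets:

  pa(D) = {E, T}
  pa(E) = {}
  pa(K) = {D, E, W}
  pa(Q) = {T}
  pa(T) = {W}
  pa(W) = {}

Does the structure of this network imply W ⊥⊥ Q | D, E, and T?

Yes

Enumerating the 3 paths from W to Q and testing each for blocking by {D, E, T}:
Path 1: W → T → Q
  T is a chain here and T is conditioned on, so the path is blocked at T.
Path 2: W → K ← E → D ← T → Q
  K is a collider here and neither K nor any of its descendants is conditioned on, so the collider stays closed — the path is blocked at K.
Path 3: W → K ← D ← T → Q
  K is a collider here and neither K nor any of its descendants is conditioned on, so the collider stays closed — the path is blocked at K.
Every path is blocked, so W and Q are d-separated given {D, E, T}.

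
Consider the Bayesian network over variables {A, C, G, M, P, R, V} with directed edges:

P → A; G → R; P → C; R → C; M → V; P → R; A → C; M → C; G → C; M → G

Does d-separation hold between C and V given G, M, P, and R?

We examine all 5 paths between C and V:
  1. C ← M → V — M:fork[blocks] ⇒ blocked
  2. C ← G ← M → V — G:chain[blocks]; M:fork[blocks] ⇒ blocked
  3. C ← P → R ← G ← M → V — P:fork[blocks]; R:collider[open]; G:chain[blocks]; M:fork[blocks] ⇒ blocked
  4. C ← A ← P → R ← G ← M → V — A:chain[open]; P:fork[blocks]; R:collider[open]; G:chain[blocks]; M:fork[blocks] ⇒ blocked
  5. C ← R ← G ← M → V — R:chain[blocks]; G:chain[blocks]; M:fork[blocks] ⇒ blocked
Every path is blocked, so C and V are d-separated given {G, M, P, R}.

Yes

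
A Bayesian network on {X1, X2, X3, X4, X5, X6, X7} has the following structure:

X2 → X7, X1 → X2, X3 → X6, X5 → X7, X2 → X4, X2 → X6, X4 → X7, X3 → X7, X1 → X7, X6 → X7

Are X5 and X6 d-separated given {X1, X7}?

There are 5 undirected paths between X5 and X6; checking each against the conditioning set {X1, X7}:
Path 1: X5 → X7 ← X1 → X2 → X6
  X1 is a fork here and X1 is conditioned on, so the path is blocked at X1.
Path 2: X5 → X7 ← X4 ← X2 → X6
  X7 is a collider and X7 is conditioned on, which opens it; X4 is a chain and X4 is not conditioned on; X2 is a fork and X2 is not conditioned on — no node blocks this path, so it is active.
Path 3: X5 → X7 ← X6
  X7 is a collider and X7 is conditioned on, which opens it — no node blocks this path, so it is active.
Path 4: X5 → X7 ← X3 → X6
  X7 is a collider and X7 is conditioned on, which opens it; X3 is a fork and X3 is not conditioned on — no node blocks this path, so it is active.
Path 5: X5 → X7 ← X2 → X6
  X7 is a collider and X7 is conditioned on, which opens it; X2 is a fork and X2 is not conditioned on — no node blocks this path, so it is active.
At least one path is unblocked, so d-separation fails.

No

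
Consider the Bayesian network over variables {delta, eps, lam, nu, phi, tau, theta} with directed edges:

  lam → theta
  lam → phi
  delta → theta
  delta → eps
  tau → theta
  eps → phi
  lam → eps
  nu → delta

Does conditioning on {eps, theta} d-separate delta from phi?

Enumerating the 4 paths from delta to phi and testing each for blocking by {eps, theta}:
Path 1: delta → theta ← lam → eps → phi
  eps is a chain here and eps is conditioned on, so the path is blocked at eps.
Path 2: delta → theta ← lam → phi
  theta is a collider and theta is conditioned on, which opens it; lam is a fork and lam is not conditioned on — no node blocks this path, so it is active.
Path 3: delta → eps → phi
  eps is a chain here and eps is conditioned on, so the path is blocked at eps.
Path 4: delta → eps ← lam → phi
  eps is a collider and eps is conditioned on, which opens it; lam is a fork and lam is not conditioned on — no node blocks this path, so it is active.
Since the path delta → theta ← lam → phi is active, delta and phi are not d-separated given {eps, theta}.

No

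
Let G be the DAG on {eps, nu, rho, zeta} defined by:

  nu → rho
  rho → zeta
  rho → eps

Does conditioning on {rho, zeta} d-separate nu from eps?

There is one path between nu and eps:
  1. nu → rho → eps — rho:chain[blocks] ⇒ blocked
Every path is blocked, so nu and eps are d-separated given {rho, zeta}.

Yes — nu and eps are d-separated given {rho, zeta}.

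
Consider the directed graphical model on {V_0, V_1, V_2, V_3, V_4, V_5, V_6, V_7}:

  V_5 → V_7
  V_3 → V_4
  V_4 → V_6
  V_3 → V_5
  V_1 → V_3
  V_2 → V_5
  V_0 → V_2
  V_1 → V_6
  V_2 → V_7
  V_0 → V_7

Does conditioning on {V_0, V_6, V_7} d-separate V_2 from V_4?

No

There are 6 undirected paths between V_2 and V_4; checking each against the conditioning set {V_0, V_6, V_7}:
  1. V_2 ← V_0 → V_7 ← V_5 ← V_3 ← V_1 → V_6 ← V_4 — V_0:fork[blocks]; V_7:collider[open]; V_5:chain[open]; V_3:chain[open]; V_1:fork[open]; V_6:collider[open] ⇒ blocked
  2. V_2 ← V_0 → V_7 ← V_5 ← V_3 → V_4 — V_0:fork[blocks]; V_7:collider[open]; V_5:chain[open]; V_3:fork[open] ⇒ blocked
  3. V_2 → V_5 ← V_3 ← V_1 → V_6 ← V_4 — V_5:collider[open]; V_3:chain[open]; V_1:fork[open]; V_6:collider[open] ⇒ active
  4. V_2 → V_5 ← V_3 → V_4 — V_5:collider[open]; V_3:fork[open] ⇒ active
  5. V_2 → V_7 ← V_5 ← V_3 ← V_1 → V_6 ← V_4 — V_7:collider[open]; V_5:chain[open]; V_3:chain[open]; V_1:fork[open]; V_6:collider[open] ⇒ active
  6. V_2 → V_7 ← V_5 ← V_3 → V_4 — V_7:collider[open]; V_5:chain[open]; V_3:fork[open] ⇒ active
Since the path V_2 → V_5 ← V_3 ← V_1 → V_6 ← V_4 is active, V_2 and V_4 are not d-separated given {V_0, V_6, V_7}.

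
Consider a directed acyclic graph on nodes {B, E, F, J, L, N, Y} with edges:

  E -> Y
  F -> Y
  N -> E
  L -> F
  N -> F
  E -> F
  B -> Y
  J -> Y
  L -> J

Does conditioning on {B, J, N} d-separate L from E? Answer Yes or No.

Yes — L and E are d-separated given {B, J, N}.

Enumerating the 6 paths from L to E and testing each for blocking by {B, J, N}:
Path 1: L → J → Y ← F ← N → E
  J is a chain here and J is conditioned on, so the path is blocked at J.
Path 2: L → J → Y ← F ← E
  J is a chain here and J is conditioned on, so the path is blocked at J.
Path 3: L → J → Y ← E
  J is a chain here and J is conditioned on, so the path is blocked at J.
Path 4: L → F → Y ← E
  Y is a collider here and neither Y nor any of its descendants is conditioned on, so the collider stays closed — the path is blocked at Y.
Path 5: L → F ← N → E
  F is a collider here and neither F nor any of its descendants is conditioned on, so the collider stays closed — the path is blocked at F.
Path 6: L → F ← E
  F is a collider here and neither F nor any of its descendants is conditioned on, so the collider stays closed — the path is blocked at F.
Since every path is blocked, d-separation holds.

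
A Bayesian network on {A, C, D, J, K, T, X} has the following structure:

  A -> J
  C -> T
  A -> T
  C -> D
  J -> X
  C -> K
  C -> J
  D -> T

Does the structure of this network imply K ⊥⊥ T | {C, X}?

Yes

Enumerating the 3 paths from K to T and testing each for blocking by {C, X}:
Path 1: K ← C → T
  C is a fork here and C is conditioned on, so the path is blocked at C.
Path 2: K ← C → D → T
  C is a fork here and C is conditioned on, so the path is blocked at C.
Path 3: K ← C → J ← A → T
  C is a fork here and C is conditioned on, so the path is blocked at C.
Every path is blocked, so K and T are d-separated given {C, X}.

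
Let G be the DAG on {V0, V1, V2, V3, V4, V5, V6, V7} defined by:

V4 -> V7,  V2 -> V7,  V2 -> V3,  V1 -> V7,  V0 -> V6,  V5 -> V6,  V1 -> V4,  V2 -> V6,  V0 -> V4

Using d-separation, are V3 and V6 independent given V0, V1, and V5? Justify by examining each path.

3 paths connect V3 and V6; each must be blocked for d-separation to hold:
  1. V3 ← V2 → V7 ← V4 ← V0 → V6 — V2:fork[open]; V7:collider[blocks]; V4:chain[open]; V0:fork[blocks] ⇒ blocked
  2. V3 ← V2 → V7 ← V1 → V4 ← V0 → V6 — V2:fork[open]; V7:collider[blocks]; V1:fork[blocks]; V4:collider[blocks]; V0:fork[blocks] ⇒ blocked
  3. V3 ← V2 → V6 — V2:fork[open] ⇒ active
Because an active path exists, V3 and V6 are not d-separated.

No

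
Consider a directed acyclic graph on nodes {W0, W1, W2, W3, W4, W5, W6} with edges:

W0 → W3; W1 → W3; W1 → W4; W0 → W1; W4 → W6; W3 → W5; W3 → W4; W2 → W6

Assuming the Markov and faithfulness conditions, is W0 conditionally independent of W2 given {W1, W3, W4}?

We examine all 4 paths between W0 and W2:
  1. W0 → W1 → W4 → W6 ← W2 — W1:chain[blocks]; W4:chain[blocks]; W6:collider[blocks] ⇒ blocked
  2. W0 → W1 → W3 → W4 → W6 ← W2 — W1:chain[blocks]; W3:chain[blocks]; W4:chain[blocks]; W6:collider[blocks] ⇒ blocked
  3. W0 → W3 → W4 → W6 ← W2 — W3:chain[blocks]; W4:chain[blocks]; W6:collider[blocks] ⇒ blocked
  4. W0 → W3 ← W1 → W4 → W6 ← W2 — W3:collider[open]; W1:fork[blocks]; W4:chain[blocks]; W6:collider[blocks] ⇒ blocked
All paths are blocked; W0 ⊥ W2 | {W1, W3, W4} holds.

Yes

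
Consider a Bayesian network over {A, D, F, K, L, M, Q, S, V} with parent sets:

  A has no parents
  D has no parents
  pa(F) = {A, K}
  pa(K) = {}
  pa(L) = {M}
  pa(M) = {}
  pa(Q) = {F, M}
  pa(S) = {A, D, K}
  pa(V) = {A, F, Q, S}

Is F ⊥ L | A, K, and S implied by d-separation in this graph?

We examine all 6 paths between F and L:
  1. F ← K → S → V ← Q ← M → L — K:fork[blocks]; S:chain[blocks]; V:collider[blocks]; Q:chain[open]; M:fork[open] ⇒ blocked
  2. F ← K → S ← A → V ← Q ← M → L — K:fork[blocks]; S:collider[open]; A:fork[blocks]; V:collider[blocks]; Q:chain[open]; M:fork[open] ⇒ blocked
  3. F → V ← Q ← M → L — V:collider[blocks]; Q:chain[open]; M:fork[open] ⇒ blocked
  4. F ← A → V ← Q ← M → L — A:fork[blocks]; V:collider[blocks]; Q:chain[open]; M:fork[open] ⇒ blocked
  5. F ← A → S → V ← Q ← M → L — A:fork[blocks]; S:chain[blocks]; V:collider[blocks]; Q:chain[open]; M:fork[open] ⇒ blocked
  6. F → Q ← M → L — Q:collider[blocks]; M:fork[open] ⇒ blocked
Every path is blocked, so F and L are d-separated given {A, K, S}.

Yes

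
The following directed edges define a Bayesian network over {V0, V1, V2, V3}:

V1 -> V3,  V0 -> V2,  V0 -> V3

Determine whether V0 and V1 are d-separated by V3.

No — V0 and V1 are not d-separated given {V3}.

The only undirected path from V0 to V1 is:
Path 1: V0 → V3 ← V1
  V3 is a collider and V3 is conditioned on, which opens it — no node blocks this path, so it is active.
Because an active path exists, V0 and V1 are not d-separated.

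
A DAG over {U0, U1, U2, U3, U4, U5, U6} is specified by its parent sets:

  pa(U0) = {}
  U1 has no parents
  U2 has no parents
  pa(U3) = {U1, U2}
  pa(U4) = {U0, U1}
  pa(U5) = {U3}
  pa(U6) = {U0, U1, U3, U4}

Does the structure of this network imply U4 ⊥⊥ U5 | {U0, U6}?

No — U4 and U5 are not d-separated given {U0, U6}.

There are 6 undirected paths between U4 and U5; checking each against the conditioning set {U0, U6}:
Path 1: U4 ← U1 → U3 → U5
  U1 is a fork and U1 is not conditioned on; U3 is a chain and U3 is not conditioned on — no node blocks this path, so it is active.
Path 2: U4 ← U1 → U6 ← U3 → U5
  U1 is a fork and U1 is not conditioned on; U6 is a collider and U6 is conditioned on, which opens it; U3 is a fork and U3 is not conditioned on — no node blocks this path, so it is active.
Path 3: U4 ← U0 → U6 ← U3 → U5
  U0 is a fork here and U0 is conditioned on, so the path is blocked at U0.
Path 4: U4 ← U0 → U6 ← U1 → U3 → U5
  U0 is a fork here and U0 is conditioned on, so the path is blocked at U0.
Path 5: U4 → U6 ← U3 → U5
  U6 is a collider and U6 is conditioned on, which opens it; U3 is a fork and U3 is not conditioned on — no node blocks this path, so it is active.
Path 6: U4 → U6 ← U1 → U3 → U5
  U6 is a collider and U6 is conditioned on, which opens it; U1 is a fork and U1 is not conditioned on; U3 is a chain and U3 is not conditioned on — no node blocks this path, so it is active.
Because an active path exists, U4 and U5 are not d-separated.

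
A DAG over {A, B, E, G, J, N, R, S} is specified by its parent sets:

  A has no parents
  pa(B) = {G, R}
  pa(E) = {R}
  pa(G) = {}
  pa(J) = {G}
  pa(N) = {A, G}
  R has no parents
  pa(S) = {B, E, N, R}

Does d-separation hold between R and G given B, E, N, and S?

No

Enumerating the 6 paths from R to G and testing each for blocking by {B, E, N, S}:
Path 1: R → B → S ← N ← G
  B is a chain here and B is conditioned on, so the path is blocked at B.
Path 2: R → B ← G
  B is a collider and B is conditioned on, which opens it — no node blocks this path, so it is active.
Path 3: R → S ← B ← G
  B is a chain here and B is conditioned on, so the path is blocked at B.
Path 4: R → S ← N ← G
  N is a chain here and N is conditioned on, so the path is blocked at N.
Path 5: R → E → S ← B ← G
  E is a chain here and E is conditioned on, so the path is blocked at E.
Path 6: R → E → S ← N ← G
  E is a chain here and E is conditioned on, so the path is blocked at E.
Because an active path exists, R and G are not d-separated.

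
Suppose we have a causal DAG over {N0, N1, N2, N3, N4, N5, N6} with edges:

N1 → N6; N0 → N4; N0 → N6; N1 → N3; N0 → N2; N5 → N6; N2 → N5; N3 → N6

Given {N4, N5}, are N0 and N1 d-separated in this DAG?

There are 4 undirected paths between N0 and N1; checking each against the conditioning set {N4, N5}:
  1. N0 → N2 → N5 → N6 ← N3 ← N1 — N2:chain[open]; N5:chain[blocks]; N6:collider[blocks]; N3:chain[open] ⇒ blocked
  2. N0 → N2 → N5 → N6 ← N1 — N2:chain[open]; N5:chain[blocks]; N6:collider[blocks] ⇒ blocked
  3. N0 → N6 ← N3 ← N1 — N6:collider[blocks]; N3:chain[open] ⇒ blocked
  4. N0 → N6 ← N1 — N6:collider[blocks] ⇒ blocked
Every path is blocked, so N0 and N1 are d-separated given {N4, N5}.

Yes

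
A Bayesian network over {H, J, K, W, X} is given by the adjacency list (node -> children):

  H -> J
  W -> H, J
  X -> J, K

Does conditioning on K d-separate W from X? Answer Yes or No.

Yes

We examine all 2 paths between W and X:
Path 1: W → J ← X
  J is a collider here and neither J nor any of its descendants is conditioned on, so the collider stays closed — the path is blocked at J.
Path 2: W → H → J ← X
  J is a collider here and neither J nor any of its descendants is conditioned on, so the collider stays closed — the path is blocked at J.
All paths are blocked; W ⊥ X | {K} holds.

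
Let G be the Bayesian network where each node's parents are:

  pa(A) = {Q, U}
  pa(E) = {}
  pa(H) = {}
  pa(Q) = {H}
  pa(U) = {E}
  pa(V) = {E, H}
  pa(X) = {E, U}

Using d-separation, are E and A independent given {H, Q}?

We examine all 3 paths between E and A:
Path 1: E → V ← H → Q → A
  V is a collider here and neither V nor any of its descendants is conditioned on, so the collider stays closed — the path is blocked at V.
Path 2: E → U → A
  U is a chain and U is not conditioned on — no node blocks this path, so it is active.
Path 3: E → X ← U → A
  X is a collider here and neither X nor any of its descendants is conditioned on, so the collider stays closed — the path is blocked at X.
Since the path E → U → A is active, E and A are not d-separated given {H, Q}.

No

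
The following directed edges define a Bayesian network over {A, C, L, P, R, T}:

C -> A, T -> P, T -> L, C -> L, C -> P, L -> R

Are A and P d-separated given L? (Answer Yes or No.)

No

2 paths connect A and P; each must be blocked for d-separation to hold:
Path 1: A ← C → L ← T → P
  C is a fork and C is not conditioned on; L is a collider and L is conditioned on, which opens it; T is a fork and T is not conditioned on — no node blocks this path, so it is active.
Path 2: A ← C → P
  C is a fork and C is not conditioned on — no node blocks this path, so it is active.
Since the path A ← C → L ← T → P is active, A and P are not d-separated given {L}.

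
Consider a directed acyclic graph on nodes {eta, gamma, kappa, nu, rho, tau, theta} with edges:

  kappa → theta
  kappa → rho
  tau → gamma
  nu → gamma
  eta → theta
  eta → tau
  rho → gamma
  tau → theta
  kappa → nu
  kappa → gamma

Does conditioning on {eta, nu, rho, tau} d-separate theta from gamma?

5 paths connect theta and gamma; each must be blocked for d-separation to hold:
  1. theta ← eta → tau → gamma — eta:fork[blocks]; tau:chain[blocks] ⇒ blocked
  2. theta ← kappa → gamma — kappa:fork[open] ⇒ active
  3. theta ← kappa → rho → gamma — kappa:fork[open]; rho:chain[blocks] ⇒ blocked
  4. theta ← kappa → nu → gamma — kappa:fork[open]; nu:chain[blocks] ⇒ blocked
  5. theta ← tau → gamma — tau:fork[blocks] ⇒ blocked
Because an active path exists, theta and gamma are not d-separated.

No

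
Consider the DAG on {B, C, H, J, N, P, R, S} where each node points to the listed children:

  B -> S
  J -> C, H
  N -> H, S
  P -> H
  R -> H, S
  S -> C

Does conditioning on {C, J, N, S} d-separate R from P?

There are 3 undirected paths between R and P; checking each against the conditioning set {C, J, N, S}:
Path 1: R → H ← P
  H is a collider here and neither H nor any of its descendants is conditioned on, so the collider stays closed — the path is blocked at H.
Path 2: R → S → C ← J → H ← P
  S is a chain here and S is conditioned on, so the path is blocked at S.
Path 3: R → S ← N → H ← P
  N is a fork here and N is conditioned on, so the path is blocked at N.
Since every path is blocked, d-separation holds.

Yes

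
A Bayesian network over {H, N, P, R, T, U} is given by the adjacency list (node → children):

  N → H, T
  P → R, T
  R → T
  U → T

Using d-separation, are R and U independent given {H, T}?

No

2 paths connect R and U; each must be blocked for d-separation to hold:
Path 1: R → T ← U
  T is a collider and T is conditioned on, which opens it — no node blocks this path, so it is active.
Path 2: R ← P → T ← U
  P is a fork and P is not conditioned on; T is a collider and T is conditioned on, which opens it — no node blocks this path, so it is active.
At least one path is unblocked, so d-separation fails.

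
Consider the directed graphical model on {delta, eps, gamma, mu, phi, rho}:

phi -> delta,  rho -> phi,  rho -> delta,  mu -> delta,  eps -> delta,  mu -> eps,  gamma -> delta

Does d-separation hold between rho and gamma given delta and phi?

No — rho and gamma are not d-separated given {delta, phi}.

2 paths connect rho and gamma; each must be blocked for d-separation to hold:
  1. rho → phi → delta ← gamma — phi:chain[blocks]; delta:collider[open] ⇒ blocked
  2. rho → delta ← gamma — delta:collider[open] ⇒ active
Since the path rho → delta ← gamma is active, rho and gamma are not d-separated given {delta, phi}.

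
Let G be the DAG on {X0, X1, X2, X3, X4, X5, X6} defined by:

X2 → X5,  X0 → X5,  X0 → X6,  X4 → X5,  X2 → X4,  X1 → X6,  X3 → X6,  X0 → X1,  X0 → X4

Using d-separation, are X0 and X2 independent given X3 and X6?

4 paths connect X0 and X2; each must be blocked for d-separation to hold:
  1. X0 → X4 ← X2 — X4:collider[blocks] ⇒ blocked
  2. X0 → X4 → X5 ← X2 — X4:chain[open]; X5:collider[blocks] ⇒ blocked
  3. X0 → X5 ← X2 — X5:collider[blocks] ⇒ blocked
  4. X0 → X5 ← X4 ← X2 — X5:collider[blocks]; X4:chain[open] ⇒ blocked
All paths are blocked; X0 ⊥ X2 | {X3, X6} holds.

Yes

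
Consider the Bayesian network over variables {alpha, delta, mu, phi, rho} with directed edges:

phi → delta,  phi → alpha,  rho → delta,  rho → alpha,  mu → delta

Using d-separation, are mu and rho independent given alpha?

Yes — mu and rho are d-separated given {alpha}.

Enumerating the 2 paths from mu to rho and testing each for blocking by {alpha}:
Path 1: mu → delta ← rho
  delta is a collider here and neither delta nor any of its descendants is conditioned on, so the collider stays closed — the path is blocked at delta.
Path 2: mu → delta ← phi → alpha ← rho
  delta is a collider here and neither delta nor any of its descendants is conditioned on, so the collider stays closed — the path is blocked at delta.
Every path is blocked, so mu and rho are d-separated given {alpha}.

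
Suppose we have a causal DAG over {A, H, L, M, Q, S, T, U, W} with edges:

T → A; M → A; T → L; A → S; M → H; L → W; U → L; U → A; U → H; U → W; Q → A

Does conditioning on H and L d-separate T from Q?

Yes — T and Q are d-separated given {H, L}.

Enumerating the 5 paths from T to Q and testing each for blocking by {H, L}:
  1. T → A ← Q — A:collider[blocks] ⇒ blocked
  2. T → L → W ← U → H ← M → A ← Q — L:chain[blocks]; W:collider[blocks]; U:fork[open]; H:collider[open]; M:fork[open]; A:collider[blocks] ⇒ blocked
  3. T → L → W ← U → A ← Q — L:chain[blocks]; W:collider[blocks]; U:fork[open]; A:collider[blocks] ⇒ blocked
  4. T → L ← U → H ← M → A ← Q — L:collider[open]; U:fork[open]; H:collider[open]; M:fork[open]; A:collider[blocks] ⇒ blocked
  5. T → L ← U → A ← Q — L:collider[open]; U:fork[open]; A:collider[blocks] ⇒ blocked
Every path is blocked, so T and Q are d-separated given {H, L}.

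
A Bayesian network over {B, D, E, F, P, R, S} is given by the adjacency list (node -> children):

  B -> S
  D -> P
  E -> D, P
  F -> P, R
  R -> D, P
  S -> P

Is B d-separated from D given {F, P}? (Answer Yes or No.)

We examine all 4 paths between B and D:
Path 1: B → S → P ← D
  S is a chain and S is not conditioned on; P is a collider and P is conditioned on, which opens it — no node blocks this path, so it is active.
Path 2: B → S → P ← R → D
  S is a chain and S is not conditioned on; P is a collider and P is conditioned on, which opens it; R is a fork and R is not conditioned on — no node blocks this path, so it is active.
Path 3: B → S → P ← E → D
  S is a chain and S is not conditioned on; P is a collider and P is conditioned on, which opens it; E is a fork and E is not conditioned on — no node blocks this path, so it is active.
Path 4: B → S → P ← F → R → D
  F is a fork here and F is conditioned on, so the path is blocked at F.
Because an active path exists, B and D are not d-separated.

No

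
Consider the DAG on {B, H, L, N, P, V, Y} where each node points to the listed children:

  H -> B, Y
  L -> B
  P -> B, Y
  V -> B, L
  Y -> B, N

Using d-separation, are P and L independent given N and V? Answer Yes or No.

Yes

There are 6 undirected paths between P and L; checking each against the conditioning set {N, V}:
Path 1: P → B ← L
  B is a collider here and neither B nor any of its descendants is conditioned on, so the collider stays closed — the path is blocked at B.
Path 2: P → B ← V → L
  B is a collider here and neither B nor any of its descendants is conditioned on, so the collider stays closed — the path is blocked at B.
Path 3: P → Y ← H → B ← L
  B is a collider here and neither B nor any of its descendants is conditioned on, so the collider stays closed — the path is blocked at B.
Path 4: P → Y ← H → B ← V → L
  B is a collider here and neither B nor any of its descendants is conditioned on, so the collider stays closed — the path is blocked at B.
Path 5: P → Y → B ← L
  B is a collider here and neither B nor any of its descendants is conditioned on, so the collider stays closed — the path is blocked at B.
Path 6: P → Y → B ← V → L
  B is a collider here and neither B nor any of its descendants is conditioned on, so the collider stays closed — the path is blocked at B.
Every path is blocked, so P and L are d-separated given {N, V}.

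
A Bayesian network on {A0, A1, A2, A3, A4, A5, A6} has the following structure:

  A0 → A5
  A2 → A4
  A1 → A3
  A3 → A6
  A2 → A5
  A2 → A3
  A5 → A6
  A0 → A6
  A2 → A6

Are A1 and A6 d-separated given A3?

4 paths connect A1 and A6; each must be blocked for d-separation to hold:
  1. A1 → A3 → A6 — A3:chain[blocks] ⇒ blocked
  2. A1 → A3 ← A2 → A6 — A3:collider[open]; A2:fork[open] ⇒ active
  3. A1 → A3 ← A2 → A5 → A6 — A3:collider[open]; A2:fork[open]; A5:chain[open] ⇒ active
  4. A1 → A3 ← A2 → A5 ← A0 → A6 — A3:collider[open]; A2:fork[open]; A5:collider[blocks]; A0:fork[open] ⇒ blocked
Since the path A1 → A3 ← A2 → A6 is active, A1 and A6 are not d-separated given {A3}.

No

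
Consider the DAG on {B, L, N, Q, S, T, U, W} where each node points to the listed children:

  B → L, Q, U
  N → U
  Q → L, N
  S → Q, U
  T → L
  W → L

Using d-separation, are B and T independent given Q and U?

Enumerating the 4 paths from B to T and testing each for blocking by {Q, U}:
  1. B → Q → L ← T — Q:chain[blocks]; L:collider[blocks] ⇒ blocked
  2. B → U ← N ← Q → L ← T — U:collider[open]; N:chain[open]; Q:fork[blocks]; L:collider[blocks] ⇒ blocked
  3. B → U ← S → Q → L ← T — U:collider[open]; S:fork[open]; Q:chain[blocks]; L:collider[blocks] ⇒ blocked
  4. B → L ← T — L:collider[blocks] ⇒ blocked
Every path is blocked, so B and T are d-separated given {Q, U}.

Yes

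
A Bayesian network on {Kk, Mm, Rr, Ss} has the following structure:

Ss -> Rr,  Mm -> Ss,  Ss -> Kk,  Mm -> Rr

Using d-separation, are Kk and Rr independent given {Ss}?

There are 2 undirected paths between Kk and Rr; checking each against the conditioning set {Ss}:
Path 1: Kk ← Ss ← Mm → Rr
  Ss is a chain here and Ss is conditioned on, so the path is blocked at Ss.
Path 2: Kk ← Ss → Rr
  Ss is a fork here and Ss is conditioned on, so the path is blocked at Ss.
Since every path is blocked, d-separation holds.

Yes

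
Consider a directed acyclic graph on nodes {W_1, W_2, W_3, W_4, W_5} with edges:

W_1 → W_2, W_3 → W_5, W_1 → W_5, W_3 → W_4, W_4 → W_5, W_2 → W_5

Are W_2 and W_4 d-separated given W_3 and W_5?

There are 4 undirected paths between W_2 and W_4; checking each against the conditioning set {W_3, W_5}:
Path 1: W_2 → W_5 ← W_3 → W_4
  W_3 is a fork here and W_3 is conditioned on, so the path is blocked at W_3.
Path 2: W_2 → W_5 ← W_4
  W_5 is a collider and W_5 is conditioned on, which opens it — no node blocks this path, so it is active.
Path 3: W_2 ← W_1 → W_5 ← W_3 → W_4
  W_3 is a fork here and W_3 is conditioned on, so the path is blocked at W_3.
Path 4: W_2 ← W_1 → W_5 ← W_4
  W_1 is a fork and W_1 is not conditioned on; W_5 is a collider and W_5 is conditioned on, which opens it — no node blocks this path, so it is active.
At least one path is unblocked, so d-separation fails.

No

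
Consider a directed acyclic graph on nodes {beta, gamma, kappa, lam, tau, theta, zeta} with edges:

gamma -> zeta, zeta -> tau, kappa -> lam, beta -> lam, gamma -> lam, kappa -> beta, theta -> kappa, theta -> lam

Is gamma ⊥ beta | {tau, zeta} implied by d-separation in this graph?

Yes — gamma and beta are d-separated given {tau, zeta}.

3 paths connect gamma and beta; each must be blocked for d-separation to hold:
Path 1: gamma → lam ← theta → kappa → beta
  lam is a collider here and neither lam nor any of its descendants is conditioned on, so the collider stays closed — the path is blocked at lam.
Path 2: gamma → lam ← kappa → beta
  lam is a collider here and neither lam nor any of its descendants is conditioned on, so the collider stays closed — the path is blocked at lam.
Path 3: gamma → lam ← beta
  lam is a collider here and neither lam nor any of its descendants is conditioned on, so the collider stays closed — the path is blocked at lam.
Since every path is blocked, d-separation holds.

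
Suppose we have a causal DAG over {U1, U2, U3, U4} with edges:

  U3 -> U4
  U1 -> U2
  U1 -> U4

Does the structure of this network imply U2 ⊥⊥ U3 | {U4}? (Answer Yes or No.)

No

The only undirected path from U2 to U3 is:
Path 1: U2 ← U1 → U4 ← U3
  U1 is a fork and U1 is not conditioned on; U4 is a collider and U4 is conditioned on, which opens it — no node blocks this path, so it is active.
At least one path is unblocked, so d-separation fails.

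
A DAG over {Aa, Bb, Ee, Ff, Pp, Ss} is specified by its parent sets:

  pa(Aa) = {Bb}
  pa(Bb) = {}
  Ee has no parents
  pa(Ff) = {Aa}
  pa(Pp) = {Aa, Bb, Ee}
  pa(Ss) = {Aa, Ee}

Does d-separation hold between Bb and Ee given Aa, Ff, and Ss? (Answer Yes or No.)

Yes

We examine all 4 paths between Bb and Ee:
Path 1: Bb → Pp ← Ee
  Pp is a collider here and neither Pp nor any of its descendants is conditioned on, so the collider stays closed — the path is blocked at Pp.
Path 2: Bb → Pp ← Aa → Ss ← Ee
  Pp is a collider here and neither Pp nor any of its descendants is conditioned on, so the collider stays closed — the path is blocked at Pp.
Path 3: Bb → Aa → Ss ← Ee
  Aa is a chain here and Aa is conditioned on, so the path is blocked at Aa.
Path 4: Bb → Aa → Pp ← Ee
  Aa is a chain here and Aa is conditioned on, so the path is blocked at Aa.
Every path is blocked, so Bb and Ee are d-separated given {Aa, Ff, Ss}.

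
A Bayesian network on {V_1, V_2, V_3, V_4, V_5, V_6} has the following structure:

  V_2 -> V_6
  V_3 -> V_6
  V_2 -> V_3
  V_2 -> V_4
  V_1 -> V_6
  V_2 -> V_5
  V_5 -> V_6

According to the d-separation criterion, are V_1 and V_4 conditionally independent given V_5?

Yes

We examine all 3 paths between V_1 and V_4:
  1. V_1 → V_6 ← V_2 → V_4 — V_6:collider[blocks]; V_2:fork[open] ⇒ blocked
  2. V_1 → V_6 ← V_3 ← V_2 → V_4 — V_6:collider[blocks]; V_3:chain[open]; V_2:fork[open] ⇒ blocked
  3. V_1 → V_6 ← V_5 ← V_2 → V_4 — V_6:collider[blocks]; V_5:chain[blocks]; V_2:fork[open] ⇒ blocked
Every path is blocked, so V_1 and V_4 are d-separated given {V_5}.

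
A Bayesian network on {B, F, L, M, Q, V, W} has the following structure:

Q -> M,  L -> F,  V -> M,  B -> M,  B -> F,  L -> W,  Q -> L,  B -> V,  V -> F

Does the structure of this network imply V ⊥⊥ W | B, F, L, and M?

There are 6 undirected paths between V and W; checking each against the conditioning set {B, F, L, M}:
Path 1: V ← B → F ← L → W
  B is a fork here and B is conditioned on, so the path is blocked at B.
Path 2: V ← B → M ← Q → L → W
  B is a fork here and B is conditioned on, so the path is blocked at B.
Path 3: V → F ← B → M ← Q → L → W
  B is a fork here and B is conditioned on, so the path is blocked at B.
Path 4: V → F ← L → W
  L is a fork here and L is conditioned on, so the path is blocked at L.
Path 5: V → M ← B → F ← L → W
  B is a fork here and B is conditioned on, so the path is blocked at B.
Path 6: V → M ← Q → L → W
  L is a chain here and L is conditioned on, so the path is blocked at L.
Every path is blocked, so V and W are d-separated given {B, F, L, M}.

Yes — V and W are d-separated given {B, F, L, M}.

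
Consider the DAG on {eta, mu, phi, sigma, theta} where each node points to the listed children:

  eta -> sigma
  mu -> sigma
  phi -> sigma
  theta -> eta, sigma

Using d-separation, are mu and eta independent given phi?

We examine all 2 paths between mu and eta:
  1. mu → sigma ← theta → eta — sigma:collider[blocks]; theta:fork[open] ⇒ blocked
  2. mu → sigma ← eta — sigma:collider[blocks] ⇒ blocked
Since every path is blocked, d-separation holds.

Yes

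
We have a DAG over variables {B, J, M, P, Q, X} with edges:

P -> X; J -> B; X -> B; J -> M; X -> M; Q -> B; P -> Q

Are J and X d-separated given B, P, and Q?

No — J and X are not d-separated given {B, P, Q}.

There are 3 undirected paths between J and X; checking each against the conditioning set {B, P, Q}:
Path 1: J → M ← X
  M is a collider here and neither M nor any of its descendants is conditioned on, so the collider stays closed — the path is blocked at M.
Path 2: J → B ← Q ← P → X
  Q is a chain here and Q is conditioned on, so the path is blocked at Q.
Path 3: J → B ← X
  B is a collider and B is conditioned on, which opens it — no node blocks this path, so it is active.
At least one path is unblocked, so d-separation fails.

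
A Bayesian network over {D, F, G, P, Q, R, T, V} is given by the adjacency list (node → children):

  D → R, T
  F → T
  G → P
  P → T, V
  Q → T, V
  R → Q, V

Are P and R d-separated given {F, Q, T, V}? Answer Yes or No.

6 paths connect P and R; each must be blocked for d-separation to hold:
  1. P → V ← Q → T ← D → R — V:collider[open]; Q:fork[blocks]; T:collider[open]; D:fork[open] ⇒ blocked
  2. P → V ← Q ← R — V:collider[open]; Q:chain[blocks] ⇒ blocked
  3. P → V ← R — V:collider[open] ⇒ active
  4. P → T ← Q → V ← R — T:collider[open]; Q:fork[blocks]; V:collider[open] ⇒ blocked
  5. P → T ← Q ← R — T:collider[open]; Q:chain[blocks] ⇒ blocked
  6. P → T ← D → R — T:collider[open]; D:fork[open] ⇒ active
At least one path is unblocked, so d-separation fails.

No — P and R are not d-separated given {F, Q, T, V}.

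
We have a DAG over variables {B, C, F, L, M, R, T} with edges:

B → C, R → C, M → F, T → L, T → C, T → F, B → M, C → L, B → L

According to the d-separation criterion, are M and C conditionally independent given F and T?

No — M and C are not d-separated given {F, T}.

Enumerating the 6 paths from M to C and testing each for blocking by {F, T}:
  1. M → F ← T → L ← C — F:collider[open]; T:fork[blocks]; L:collider[blocks] ⇒ blocked
  2. M → F ← T → L ← B → C — F:collider[open]; T:fork[blocks]; L:collider[blocks]; B:fork[open] ⇒ blocked
  3. M → F ← T → C — F:collider[open]; T:fork[blocks] ⇒ blocked
  4. M ← B → L ← C — B:fork[open]; L:collider[blocks] ⇒ blocked
  5. M ← B → L ← T → C — B:fork[open]; L:collider[blocks]; T:fork[blocks] ⇒ blocked
  6. M ← B → C — B:fork[open] ⇒ active
At least one path is unblocked, so d-separation fails.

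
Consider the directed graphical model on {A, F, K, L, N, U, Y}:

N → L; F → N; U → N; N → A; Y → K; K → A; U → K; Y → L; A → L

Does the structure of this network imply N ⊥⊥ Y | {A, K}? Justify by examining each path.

No

6 paths connect N and Y; each must be blocked for d-separation to hold:
Path 1: N → A → L ← Y
  A is a chain here and A is conditioned on, so the path is blocked at A.
Path 2: N → A ← K ← Y
  K is a chain here and K is conditioned on, so the path is blocked at K.
Path 3: N → L ← A ← K ← Y
  L is a collider here and neither L nor any of its descendants is conditioned on, so the collider stays closed — the path is blocked at L.
Path 4: N → L ← Y
  L is a collider here and neither L nor any of its descendants is conditioned on, so the collider stays closed — the path is blocked at L.
Path 5: N ← U → K → A → L ← Y
  K is a chain here and K is conditioned on, so the path is blocked at K.
Path 6: N ← U → K ← Y
  U is a fork and U is not conditioned on; K is a collider and K is conditioned on, which opens it — no node blocks this path, so it is active.
At least one path is unblocked, so d-separation fails.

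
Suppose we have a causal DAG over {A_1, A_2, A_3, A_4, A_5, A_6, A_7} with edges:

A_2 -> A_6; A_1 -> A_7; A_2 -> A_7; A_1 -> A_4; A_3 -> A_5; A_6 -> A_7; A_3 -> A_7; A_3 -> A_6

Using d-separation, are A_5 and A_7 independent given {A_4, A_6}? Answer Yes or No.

No

3 paths connect A_5 and A_7; each must be blocked for d-separation to hold:
  1. A_5 ← A_3 → A_7 — A_3:fork[open] ⇒ active
  2. A_5 ← A_3 → A_6 → A_7 — A_3:fork[open]; A_6:chain[blocks] ⇒ blocked
  3. A_5 ← A_3 → A_6 ← A_2 → A_7 — A_3:fork[open]; A_6:collider[open]; A_2:fork[open] ⇒ active
Because an active path exists, A_5 and A_7 are not d-separated.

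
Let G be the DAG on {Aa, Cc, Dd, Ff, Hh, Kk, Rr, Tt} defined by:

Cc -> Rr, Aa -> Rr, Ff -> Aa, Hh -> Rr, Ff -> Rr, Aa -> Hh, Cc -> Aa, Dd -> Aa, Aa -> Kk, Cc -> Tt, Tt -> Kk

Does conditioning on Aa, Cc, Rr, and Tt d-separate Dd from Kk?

Yes

Enumerating the 5 paths from Dd to Kk and testing each for blocking by {Aa, Cc, Rr, Tt}:
Path 1: Dd → Aa → Kk
  Aa is a chain here and Aa is conditioned on, so the path is blocked at Aa.
Path 2: Dd → Aa → Rr ← Cc → Tt → Kk
  Aa is a chain here and Aa is conditioned on, so the path is blocked at Aa.
Path 3: Dd → Aa ← Cc → Tt → Kk
  Cc is a fork here and Cc is conditioned on, so the path is blocked at Cc.
Path 4: Dd → Aa → Hh → Rr ← Cc → Tt → Kk
  Aa is a chain here and Aa is conditioned on, so the path is blocked at Aa.
Path 5: Dd → Aa ← Ff → Rr ← Cc → Tt → Kk
  Cc is a fork here and Cc is conditioned on, so the path is blocked at Cc.
Every path is blocked, so Dd and Kk are d-separated given {Aa, Cc, Rr, Tt}.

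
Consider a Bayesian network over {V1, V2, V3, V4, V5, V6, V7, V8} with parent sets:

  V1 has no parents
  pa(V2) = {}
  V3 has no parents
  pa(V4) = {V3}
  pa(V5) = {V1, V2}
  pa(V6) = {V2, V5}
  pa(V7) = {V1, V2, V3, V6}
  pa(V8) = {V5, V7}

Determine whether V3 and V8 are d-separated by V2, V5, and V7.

We examine all 6 paths between V3 and V8:
Path 1: V3 → V7 → V8
  V7 is a chain here and V7 is conditioned on, so the path is blocked at V7.
Path 2: V3 → V7 ← V1 → V5 → V8
  V5 is a chain here and V5 is conditioned on, so the path is blocked at V5.
Path 3: V3 → V7 ← V6 ← V2 → V5 → V8
  V2 is a fork here and V2 is conditioned on, so the path is blocked at V2.
Path 4: V3 → V7 ← V6 ← V5 → V8
  V5 is a fork here and V5 is conditioned on, so the path is blocked at V5.
Path 5: V3 → V7 ← V2 → V6 ← V5 → V8
  V2 is a fork here and V2 is conditioned on, so the path is blocked at V2.
Path 6: V3 → V7 ← V2 → V5 → V8
  V2 is a fork here and V2 is conditioned on, so the path is blocked at V2.
Every path is blocked, so V3 and V8 are d-separated given {V2, V5, V7}.

Yes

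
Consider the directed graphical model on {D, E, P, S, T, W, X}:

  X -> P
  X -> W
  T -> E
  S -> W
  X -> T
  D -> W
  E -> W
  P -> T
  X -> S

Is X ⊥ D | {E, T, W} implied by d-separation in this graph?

We examine all 4 paths between X and D:
Path 1: X → W ← D
  W is a collider and W is conditioned on, which opens it — no node blocks this path, so it is active.
Path 2: X → T → E → W ← D
  T is a chain here and T is conditioned on, so the path is blocked at T.
Path 3: X → S → W ← D
  S is a chain and S is not conditioned on; W is a collider and W is conditioned on, which opens it — no node blocks this path, so it is active.
Path 4: X → P → T → E → W ← D
  T is a chain here and T is conditioned on, so the path is blocked at T.
At least one path is unblocked, so d-separation fails.

No — X and D are not d-separated given {E, T, W}.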